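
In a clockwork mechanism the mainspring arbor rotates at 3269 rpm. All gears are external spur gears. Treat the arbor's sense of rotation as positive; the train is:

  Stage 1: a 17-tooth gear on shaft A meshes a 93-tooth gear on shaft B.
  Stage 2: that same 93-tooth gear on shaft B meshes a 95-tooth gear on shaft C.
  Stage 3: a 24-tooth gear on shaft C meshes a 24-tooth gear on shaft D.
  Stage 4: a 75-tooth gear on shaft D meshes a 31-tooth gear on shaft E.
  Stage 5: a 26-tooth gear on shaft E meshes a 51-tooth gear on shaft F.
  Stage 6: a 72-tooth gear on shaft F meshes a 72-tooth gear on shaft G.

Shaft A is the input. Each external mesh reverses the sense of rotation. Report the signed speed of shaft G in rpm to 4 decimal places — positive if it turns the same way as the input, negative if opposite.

+721.5110 rpm (same as input, |ω| = 721.5110 rpm)

Stage 1 [17T→93T]: ω = 3269.0000×17/93 = 597.5591 rpm, dir flips to −; running = −597.5591
Stage 2 [93T→95T]: ω = 597.5591×93/95 = 584.9789 rpm, dir flips to +; running = +584.9789
Stage 3 [24T→24T]: ω = 584.9789×24/24 = 584.9789 rpm, dir flips to −; running = −584.9789
Stage 4 [75T→31T]: ω = 584.9789×75/31 = 1415.2716 rpm, dir flips to +; running = +1415.2716
Stage 5 [26T→51T]: ω = 1415.2716×26/51 = 721.5110 rpm, dir flips to −; running = −721.5110
Stage 6 [72T→72T]: ω = 721.5110×72/72 = 721.5110 rpm, dir flips to +; running = +721.5110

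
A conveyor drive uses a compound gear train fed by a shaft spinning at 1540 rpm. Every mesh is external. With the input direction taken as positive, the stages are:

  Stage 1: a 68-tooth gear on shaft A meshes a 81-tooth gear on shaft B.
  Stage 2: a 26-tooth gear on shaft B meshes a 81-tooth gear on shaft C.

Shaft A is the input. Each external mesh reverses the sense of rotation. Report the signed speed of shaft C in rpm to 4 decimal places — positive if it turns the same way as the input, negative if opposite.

Stage 1 [68T→81T]: ω = 1540.0000×68/81 = 1292.8395 rpm, dir flips to −; running = −1292.8395
Stage 2 [26T→81T]: ω = 1292.8395×26/81 = 414.9855 rpm, dir flips to +; running = +414.9855

+414.9855 rpm (same as input, |ω| = 414.9855 rpm)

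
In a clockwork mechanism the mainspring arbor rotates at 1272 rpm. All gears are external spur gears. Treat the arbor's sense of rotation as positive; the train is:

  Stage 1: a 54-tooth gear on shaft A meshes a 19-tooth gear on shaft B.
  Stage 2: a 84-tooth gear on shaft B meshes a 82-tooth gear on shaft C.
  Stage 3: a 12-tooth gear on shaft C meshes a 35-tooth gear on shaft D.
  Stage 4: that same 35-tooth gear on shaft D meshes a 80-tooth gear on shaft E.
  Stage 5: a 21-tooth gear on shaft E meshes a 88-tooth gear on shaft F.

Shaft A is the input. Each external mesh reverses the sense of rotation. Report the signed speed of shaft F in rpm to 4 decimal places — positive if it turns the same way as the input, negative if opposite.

Stage 1 [54T→19T]: ω = 1272.0000×54/19 = 3615.1579 rpm, dir flips to −; running = −3615.1579
Stage 2 [84T→82T]: ω = 3615.1579×84/82 = 3703.3325 rpm, dir flips to +; running = +3703.3325
Stage 3 [12T→35T]: ω = 3703.3325×12/35 = 1269.7140 rpm, dir flips to −; running = −1269.7140
Stage 4 [35T→80T]: ω = 1269.7140×35/80 = 555.4999 rpm, dir flips to +; running = +555.4999
Stage 5 [21T→88T]: ω = 555.4999×21/88 = 132.5625 rpm, dir flips to −; running = −132.5625

-132.5625 rpm (opposite to input, |ω| = 132.5625 rpm)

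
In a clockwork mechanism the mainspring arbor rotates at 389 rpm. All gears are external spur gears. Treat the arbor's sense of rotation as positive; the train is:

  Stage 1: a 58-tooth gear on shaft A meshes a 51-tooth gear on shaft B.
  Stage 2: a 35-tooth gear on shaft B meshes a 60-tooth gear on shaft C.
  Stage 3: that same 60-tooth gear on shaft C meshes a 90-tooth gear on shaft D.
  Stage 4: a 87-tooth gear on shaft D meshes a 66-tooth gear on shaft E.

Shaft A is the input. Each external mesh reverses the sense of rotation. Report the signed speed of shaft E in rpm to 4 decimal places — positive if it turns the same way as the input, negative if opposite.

Stage 1 [58T→51T]: ω = 389.0000×58/51 = 442.3922 rpm, dir flips to −; running = −442.3922
Stage 2 [35T→60T]: ω = 442.3922×35/60 = 258.0621 rpm, dir flips to +; running = +258.0621
Stage 3 [60T→90T]: ω = 258.0621×60/90 = 172.0414 rpm, dir flips to −; running = −172.0414
Stage 4 [87T→66T]: ω = 172.0414×87/66 = 226.7818 rpm, dir flips to +; running = +226.7818

+226.7818 rpm (same as input, |ω| = 226.7818 rpm)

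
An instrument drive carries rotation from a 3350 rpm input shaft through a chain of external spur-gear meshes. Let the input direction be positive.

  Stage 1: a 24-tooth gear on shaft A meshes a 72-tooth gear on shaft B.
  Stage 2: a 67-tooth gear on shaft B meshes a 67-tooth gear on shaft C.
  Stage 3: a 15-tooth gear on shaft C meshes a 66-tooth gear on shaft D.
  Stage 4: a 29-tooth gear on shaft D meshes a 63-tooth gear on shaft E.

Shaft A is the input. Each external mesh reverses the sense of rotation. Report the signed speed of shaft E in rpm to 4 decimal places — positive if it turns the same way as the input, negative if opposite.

Stage 1 [24T→72T]: ω = 3350.0000×24/72 = 1116.6667 rpm, dir flips to −; running = −1116.6667
Stage 2 [67T→67T]: ω = 1116.6667×67/67 = 1116.6667 rpm, dir flips to +; running = +1116.6667
Stage 3 [15T→66T]: ω = 1116.6667×15/66 = 253.7879 rpm, dir flips to −; running = −253.7879
Stage 4 [29T→63T]: ω = 253.7879×29/63 = 116.8230 rpm, dir flips to +; running = +116.8230

+116.8230 rpm (same as input, |ω| = 116.8230 rpm)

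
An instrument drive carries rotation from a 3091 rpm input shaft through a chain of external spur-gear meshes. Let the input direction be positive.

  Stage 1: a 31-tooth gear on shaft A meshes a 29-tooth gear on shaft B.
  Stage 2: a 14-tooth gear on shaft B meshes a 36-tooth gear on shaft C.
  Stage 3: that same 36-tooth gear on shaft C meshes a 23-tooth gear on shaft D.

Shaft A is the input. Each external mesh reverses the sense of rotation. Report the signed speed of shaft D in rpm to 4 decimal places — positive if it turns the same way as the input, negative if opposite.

Stage 1 [31T→29T]: ω = 3091.0000×31/29 = 3304.1724 rpm, dir flips to −; running = −3304.1724
Stage 2 [14T→36T]: ω = 3304.1724×14/36 = 1284.9559 rpm, dir flips to +; running = +1284.9559
Stage 3 [36T→23T]: ω = 1284.9559×36/23 = 2011.2354 rpm, dir flips to −; running = −2011.2354

-2011.2354 rpm (opposite to input, |ω| = 2011.2354 rpm)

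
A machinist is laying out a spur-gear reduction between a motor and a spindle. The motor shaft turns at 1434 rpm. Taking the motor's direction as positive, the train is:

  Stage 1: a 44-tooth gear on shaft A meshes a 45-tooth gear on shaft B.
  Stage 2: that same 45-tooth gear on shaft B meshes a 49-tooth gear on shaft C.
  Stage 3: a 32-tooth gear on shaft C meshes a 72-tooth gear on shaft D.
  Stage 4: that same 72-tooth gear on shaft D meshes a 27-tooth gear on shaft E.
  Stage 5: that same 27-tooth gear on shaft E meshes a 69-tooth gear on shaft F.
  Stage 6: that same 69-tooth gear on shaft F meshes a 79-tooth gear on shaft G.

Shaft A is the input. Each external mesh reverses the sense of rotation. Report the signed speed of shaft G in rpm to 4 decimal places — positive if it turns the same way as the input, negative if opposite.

Stage 1 [44T→45T]: ω = 1434.0000×44/45 = 1402.1333 rpm, dir flips to −; running = −1402.1333
Stage 2 [45T→49T]: ω = 1402.1333×45/49 = 1287.6735 rpm, dir flips to +; running = +1287.6735
Stage 3 [32T→72T]: ω = 1287.6735×32/72 = 572.2993 rpm, dir flips to −; running = −572.2993
Stage 4 [72T→27T]: ω = 572.2993×72/27 = 1526.1315 rpm, dir flips to +; running = +1526.1315
Stage 5 [27T→69T]: ω = 1526.1315×27/69 = 597.1819 rpm, dir flips to −; running = −597.1819
Stage 6 [69T→79T]: ω = 597.1819×69/79 = 521.5893 rpm, dir flips to +; running = +521.5893

+521.5893 rpm (same as input, |ω| = 521.5893 rpm)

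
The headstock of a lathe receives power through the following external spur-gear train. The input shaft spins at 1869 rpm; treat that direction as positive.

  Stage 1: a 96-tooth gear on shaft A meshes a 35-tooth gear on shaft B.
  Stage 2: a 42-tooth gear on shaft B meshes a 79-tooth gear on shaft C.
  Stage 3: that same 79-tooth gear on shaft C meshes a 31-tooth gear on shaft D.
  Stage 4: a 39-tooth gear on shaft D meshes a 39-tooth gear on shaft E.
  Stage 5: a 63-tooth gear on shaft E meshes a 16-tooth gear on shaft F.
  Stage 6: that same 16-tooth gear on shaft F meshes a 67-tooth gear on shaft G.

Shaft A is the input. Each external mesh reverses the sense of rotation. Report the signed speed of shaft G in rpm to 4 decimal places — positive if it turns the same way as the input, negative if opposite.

+6530.7917 rpm (same as input, |ω| = 6530.7917 rpm)

Stage 1 [96T→35T]: ω = 1869.0000×96/35 = 5126.4000 rpm, dir flips to −; running = −5126.4000
Stage 2 [42T→79T]: ω = 5126.4000×42/79 = 2725.4278 rpm, dir flips to +; running = +2725.4278
Stage 3 [79T→31T]: ω = 2725.4278×79/31 = 6945.4452 rpm, dir flips to −; running = −6945.4452
Stage 4 [39T→39T]: ω = 6945.4452×39/39 = 6945.4452 rpm, dir flips to +; running = +6945.4452
Stage 5 [63T→16T]: ω = 6945.4452×63/16 = 27347.6903 rpm, dir flips to −; running = −27347.6903
Stage 6 [16T→67T]: ω = 27347.6903×16/67 = 6530.7917 rpm, dir flips to +; running = +6530.7917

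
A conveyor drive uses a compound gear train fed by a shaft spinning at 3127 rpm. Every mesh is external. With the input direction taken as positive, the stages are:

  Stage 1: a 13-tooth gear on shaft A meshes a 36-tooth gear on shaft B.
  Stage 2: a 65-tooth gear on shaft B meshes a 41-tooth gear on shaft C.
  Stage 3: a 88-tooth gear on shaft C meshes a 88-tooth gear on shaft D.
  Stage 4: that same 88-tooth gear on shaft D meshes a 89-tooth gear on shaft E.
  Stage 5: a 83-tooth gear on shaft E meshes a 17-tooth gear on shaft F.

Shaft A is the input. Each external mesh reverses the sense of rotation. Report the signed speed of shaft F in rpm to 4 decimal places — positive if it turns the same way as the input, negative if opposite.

Stage 1 [13T→36T]: ω = 3127.0000×13/36 = 1129.1944 rpm, dir flips to −; running = −1129.1944
Stage 2 [65T→41T]: ω = 1129.1944×65/41 = 1790.1863 rpm, dir flips to +; running = +1790.1863
Stage 3 [88T→88T]: ω = 1790.1863×88/88 = 1790.1863 rpm, dir flips to −; running = −1790.1863
Stage 4 [88T→89T]: ω = 1790.1863×88/89 = 1770.0719 rpm, dir flips to +; running = +1770.0719
Stage 5 [83T→17T]: ω = 1770.0719×83/17 = 8642.1156 rpm, dir flips to −; running = −8642.1156

-8642.1156 rpm (opposite to input, |ω| = 8642.1156 rpm)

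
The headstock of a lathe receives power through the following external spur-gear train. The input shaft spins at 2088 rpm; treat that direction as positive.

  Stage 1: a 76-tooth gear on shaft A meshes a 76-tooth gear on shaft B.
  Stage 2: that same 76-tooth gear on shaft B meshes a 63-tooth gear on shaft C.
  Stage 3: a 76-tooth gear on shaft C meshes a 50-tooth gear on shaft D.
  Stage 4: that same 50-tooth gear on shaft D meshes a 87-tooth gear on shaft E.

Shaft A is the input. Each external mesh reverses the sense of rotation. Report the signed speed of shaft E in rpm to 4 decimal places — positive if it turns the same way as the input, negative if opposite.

+2200.3810 rpm (same as input, |ω| = 2200.3810 rpm)

Stage 1 [76T→76T]: ω = 2088.0000×76/76 = 2088.0000 rpm, dir flips to −; running = −2088.0000
Stage 2 [76T→63T]: ω = 2088.0000×76/63 = 2518.8571 rpm, dir flips to +; running = +2518.8571
Stage 3 [76T→50T]: ω = 2518.8571×76/50 = 3828.6629 rpm, dir flips to −; running = −3828.6629
Stage 4 [50T→87T]: ω = 3828.6629×50/87 = 2200.3810 rpm, dir flips to +; running = +2200.3810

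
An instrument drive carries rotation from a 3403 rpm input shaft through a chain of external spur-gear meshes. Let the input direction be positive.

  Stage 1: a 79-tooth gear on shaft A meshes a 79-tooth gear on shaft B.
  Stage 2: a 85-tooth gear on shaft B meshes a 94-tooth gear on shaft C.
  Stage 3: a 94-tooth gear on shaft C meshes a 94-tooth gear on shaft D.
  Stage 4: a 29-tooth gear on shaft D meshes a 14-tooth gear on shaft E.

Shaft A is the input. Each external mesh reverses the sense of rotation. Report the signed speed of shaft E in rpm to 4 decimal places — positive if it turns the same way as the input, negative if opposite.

+6374.1603 rpm (same as input, |ω| = 6374.1603 rpm)

Stage 1 [79T→79T]: ω = 3403.0000×79/79 = 3403.0000 rpm, dir flips to −; running = −3403.0000
Stage 2 [85T→94T]: ω = 3403.0000×85/94 = 3077.1809 rpm, dir flips to +; running = +3077.1809
Stage 3 [94T→94T]: ω = 3077.1809×94/94 = 3077.1809 rpm, dir flips to −; running = −3077.1809
Stage 4 [29T→14T]: ω = 3077.1809×29/14 = 6374.1603 rpm, dir flips to +; running = +6374.1603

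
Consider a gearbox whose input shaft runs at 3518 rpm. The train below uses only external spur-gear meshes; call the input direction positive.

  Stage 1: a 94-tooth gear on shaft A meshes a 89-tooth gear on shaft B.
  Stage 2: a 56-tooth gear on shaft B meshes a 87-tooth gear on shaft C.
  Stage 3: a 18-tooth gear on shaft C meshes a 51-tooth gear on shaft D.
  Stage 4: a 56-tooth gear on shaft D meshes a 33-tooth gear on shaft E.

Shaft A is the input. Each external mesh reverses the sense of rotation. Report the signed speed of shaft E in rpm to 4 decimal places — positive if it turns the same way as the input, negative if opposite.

+1432.4480 rpm (same as input, |ω| = 1432.4480 rpm)

Stage 1 [94T→89T]: ω = 3518.0000×94/89 = 3715.6404 rpm, dir flips to −; running = −3715.6404
Stage 2 [56T→87T]: ω = 3715.6404×56/87 = 2391.6766 rpm, dir flips to +; running = +2391.6766
Stage 3 [18T→51T]: ω = 2391.6766×18/51 = 844.1212 rpm, dir flips to −; running = −844.1212
Stage 4 [56T→33T]: ω = 844.1212×56/33 = 1432.4480 rpm, dir flips to +; running = +1432.4480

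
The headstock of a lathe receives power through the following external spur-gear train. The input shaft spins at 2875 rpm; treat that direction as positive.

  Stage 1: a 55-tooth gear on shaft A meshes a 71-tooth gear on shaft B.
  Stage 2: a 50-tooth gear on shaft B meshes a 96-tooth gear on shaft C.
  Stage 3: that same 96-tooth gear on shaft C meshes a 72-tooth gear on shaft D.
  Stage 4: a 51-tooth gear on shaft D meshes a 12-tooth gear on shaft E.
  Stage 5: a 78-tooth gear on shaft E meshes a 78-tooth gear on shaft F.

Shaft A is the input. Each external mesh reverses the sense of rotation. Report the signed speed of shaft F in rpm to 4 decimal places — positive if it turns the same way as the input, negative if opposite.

Stage 1 [55T→71T]: ω = 2875.0000×55/71 = 2227.1127 rpm, dir flips to −; running = −2227.1127
Stage 2 [50T→96T]: ω = 2227.1127×50/96 = 1159.9545 rpm, dir flips to +; running = +1159.9545
Stage 3 [96T→72T]: ω = 1159.9545×96/72 = 1546.6060 rpm, dir flips to −; running = −1546.6060
Stage 4 [51T→12T]: ω = 1546.6060×51/12 = 6573.0756 rpm, dir flips to +; running = +6573.0756
Stage 5 [78T→78T]: ω = 6573.0756×78/78 = 6573.0756 rpm, dir flips to −; running = −6573.0756

-6573.0756 rpm (opposite to input, |ω| = 6573.0756 rpm)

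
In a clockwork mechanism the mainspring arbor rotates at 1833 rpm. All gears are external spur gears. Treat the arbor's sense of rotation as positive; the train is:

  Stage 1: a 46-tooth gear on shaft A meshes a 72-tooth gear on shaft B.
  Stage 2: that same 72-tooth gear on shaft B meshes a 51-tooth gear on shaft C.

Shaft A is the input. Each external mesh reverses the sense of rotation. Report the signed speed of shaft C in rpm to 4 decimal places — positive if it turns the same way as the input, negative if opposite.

+1653.2941 rpm (same as input, |ω| = 1653.2941 rpm)

Stage 1 [46T→72T]: ω = 1833.0000×46/72 = 1171.0833 rpm, dir flips to −; running = −1171.0833
Stage 2 [72T→51T]: ω = 1171.0833×72/51 = 1653.2941 rpm, dir flips to +; running = +1653.2941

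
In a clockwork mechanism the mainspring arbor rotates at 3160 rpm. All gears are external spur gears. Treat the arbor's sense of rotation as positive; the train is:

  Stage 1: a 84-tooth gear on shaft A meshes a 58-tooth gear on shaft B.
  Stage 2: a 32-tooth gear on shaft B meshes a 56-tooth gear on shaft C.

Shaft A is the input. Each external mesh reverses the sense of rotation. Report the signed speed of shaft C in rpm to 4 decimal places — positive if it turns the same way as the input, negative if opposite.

Stage 1 [84T→58T]: ω = 3160.0000×84/58 = 4576.5517 rpm, dir flips to −; running = −4576.5517
Stage 2 [32T→56T]: ω = 4576.5517×32/56 = 2615.1724 rpm, dir flips to +; running = +2615.1724

+2615.1724 rpm (same as input, |ω| = 2615.1724 rpm)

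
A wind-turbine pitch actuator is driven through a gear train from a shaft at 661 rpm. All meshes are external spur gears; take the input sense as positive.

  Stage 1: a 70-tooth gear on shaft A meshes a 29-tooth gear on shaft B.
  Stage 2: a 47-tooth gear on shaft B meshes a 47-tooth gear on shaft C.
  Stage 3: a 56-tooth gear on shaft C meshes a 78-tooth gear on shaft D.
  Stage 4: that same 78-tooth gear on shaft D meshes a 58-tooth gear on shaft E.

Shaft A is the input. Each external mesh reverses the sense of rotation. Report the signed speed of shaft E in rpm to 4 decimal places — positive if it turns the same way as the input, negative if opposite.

+1540.4994 rpm (same as input, |ω| = 1540.4994 rpm)

Stage 1 [70T→29T]: ω = 661.0000×70/29 = 1595.5172 rpm, dir flips to −; running = −1595.5172
Stage 2 [47T→47T]: ω = 1595.5172×47/47 = 1595.5172 rpm, dir flips to +; running = +1595.5172
Stage 3 [56T→78T]: ω = 1595.5172×56/78 = 1145.4996 rpm, dir flips to −; running = −1145.4996
Stage 4 [78T→58T]: ω = 1145.4996×78/58 = 1540.4994 rpm, dir flips to +; running = +1540.4994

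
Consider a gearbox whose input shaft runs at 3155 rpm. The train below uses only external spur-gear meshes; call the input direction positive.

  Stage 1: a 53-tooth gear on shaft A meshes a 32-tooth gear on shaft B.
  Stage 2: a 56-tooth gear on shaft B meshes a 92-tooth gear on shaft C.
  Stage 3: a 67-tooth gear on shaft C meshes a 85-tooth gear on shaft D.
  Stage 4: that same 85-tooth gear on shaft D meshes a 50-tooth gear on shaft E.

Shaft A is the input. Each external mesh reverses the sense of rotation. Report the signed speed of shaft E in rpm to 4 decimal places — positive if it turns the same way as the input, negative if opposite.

Stage 1 [53T→32T]: ω = 3155.0000×53/32 = 5225.4688 rpm, dir flips to −; running = −5225.4688
Stage 2 [56T→92T]: ω = 5225.4688×56/92 = 3180.7201 rpm, dir flips to +; running = +3180.7201
Stage 3 [67T→85T]: ω = 3180.7201×67/85 = 2507.1559 rpm, dir flips to −; running = −2507.1559
Stage 4 [85T→50T]: ω = 2507.1559×85/50 = 4262.1649 rpm, dir flips to +; running = +4262.1649

+4262.1649 rpm (same as input, |ω| = 4262.1649 rpm)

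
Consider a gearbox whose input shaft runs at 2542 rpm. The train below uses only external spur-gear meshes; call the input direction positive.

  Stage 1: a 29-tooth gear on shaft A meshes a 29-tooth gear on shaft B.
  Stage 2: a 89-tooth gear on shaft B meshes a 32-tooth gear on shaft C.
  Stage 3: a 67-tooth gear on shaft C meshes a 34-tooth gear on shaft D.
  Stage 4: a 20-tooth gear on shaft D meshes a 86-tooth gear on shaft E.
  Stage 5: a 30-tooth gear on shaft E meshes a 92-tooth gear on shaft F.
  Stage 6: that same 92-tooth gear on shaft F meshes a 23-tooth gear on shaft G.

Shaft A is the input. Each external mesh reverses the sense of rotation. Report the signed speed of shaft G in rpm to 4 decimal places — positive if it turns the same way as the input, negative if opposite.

Stage 1 [29T→29T]: ω = 2542.0000×29/29 = 2542.0000 rpm, dir flips to −; running = −2542.0000
Stage 2 [89T→32T]: ω = 2542.0000×89/32 = 7069.9375 rpm, dir flips to +; running = +7069.9375
Stage 3 [67T→34T]: ω = 7069.9375×67/34 = 13931.9357 rpm, dir flips to −; running = −13931.9357
Stage 4 [20T→86T]: ω = 13931.9357×20/86 = 3239.9850 rpm, dir flips to +; running = +3239.9850
Stage 5 [30T→92T]: ω = 3239.9850×30/92 = 1056.5169 rpm, dir flips to −; running = −1056.5169
Stage 6 [92T→23T]: ω = 1056.5169×92/23 = 4226.0674 rpm, dir flips to +; running = +4226.0674

+4226.0674 rpm (same as input, |ω| = 4226.0674 rpm)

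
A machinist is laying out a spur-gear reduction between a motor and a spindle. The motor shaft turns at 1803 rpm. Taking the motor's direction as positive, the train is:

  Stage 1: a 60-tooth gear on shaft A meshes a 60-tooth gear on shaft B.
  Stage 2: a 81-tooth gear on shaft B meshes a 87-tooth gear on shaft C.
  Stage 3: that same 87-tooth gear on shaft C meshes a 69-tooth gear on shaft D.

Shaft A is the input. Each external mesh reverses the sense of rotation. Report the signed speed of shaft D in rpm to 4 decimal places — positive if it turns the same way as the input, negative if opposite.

-2116.5652 rpm (opposite to input, |ω| = 2116.5652 rpm)

Stage 1 [60T→60T]: ω = 1803.0000×60/60 = 1803.0000 rpm, dir flips to −; running = −1803.0000
Stage 2 [81T→87T]: ω = 1803.0000×81/87 = 1678.6552 rpm, dir flips to +; running = +1678.6552
Stage 3 [87T→69T]: ω = 1678.6552×87/69 = 2116.5652 rpm, dir flips to −; running = −2116.5652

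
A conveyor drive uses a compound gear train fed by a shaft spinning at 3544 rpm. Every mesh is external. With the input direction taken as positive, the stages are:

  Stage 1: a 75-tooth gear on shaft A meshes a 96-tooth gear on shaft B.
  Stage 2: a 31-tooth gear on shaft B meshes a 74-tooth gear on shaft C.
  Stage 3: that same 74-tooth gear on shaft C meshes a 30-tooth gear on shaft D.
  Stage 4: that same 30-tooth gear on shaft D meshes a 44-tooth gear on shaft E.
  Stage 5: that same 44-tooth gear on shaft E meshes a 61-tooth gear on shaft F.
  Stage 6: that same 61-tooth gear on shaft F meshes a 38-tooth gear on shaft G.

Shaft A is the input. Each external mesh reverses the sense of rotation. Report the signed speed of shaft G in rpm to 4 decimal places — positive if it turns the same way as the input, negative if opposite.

Stage 1 [75T→96T]: ω = 3544.0000×75/96 = 2768.7500 rpm, dir flips to −; running = −2768.7500
Stage 2 [31T→74T]: ω = 2768.7500×31/74 = 1159.8818 rpm, dir flips to +; running = +1159.8818
Stage 3 [74T→30T]: ω = 1159.8818×74/30 = 2861.0417 rpm, dir flips to −; running = −2861.0417
Stage 4 [30T→44T]: ω = 2861.0417×30/44 = 1950.7102 rpm, dir flips to +; running = +1950.7102
Stage 5 [44T→61T]: ω = 1950.7102×44/61 = 1407.0697 rpm, dir flips to −; running = −1407.0697
Stage 6 [61T→38T]: ω = 1407.0697×61/38 = 2258.7171 rpm, dir flips to +; running = +2258.7171

+2258.7171 rpm (same as input, |ω| = 2258.7171 rpm)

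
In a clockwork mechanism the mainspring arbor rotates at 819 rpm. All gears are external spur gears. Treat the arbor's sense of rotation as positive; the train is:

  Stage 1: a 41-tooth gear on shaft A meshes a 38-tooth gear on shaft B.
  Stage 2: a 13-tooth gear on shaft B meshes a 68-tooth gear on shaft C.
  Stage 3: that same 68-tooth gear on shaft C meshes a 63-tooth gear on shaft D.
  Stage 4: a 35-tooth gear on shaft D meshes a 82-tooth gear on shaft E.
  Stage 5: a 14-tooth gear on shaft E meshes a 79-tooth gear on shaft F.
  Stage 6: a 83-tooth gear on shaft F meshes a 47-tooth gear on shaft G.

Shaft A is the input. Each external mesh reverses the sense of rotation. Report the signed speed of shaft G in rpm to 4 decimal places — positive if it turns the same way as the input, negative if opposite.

Stage 1 [41T→38T]: ω = 819.0000×41/38 = 883.6579 rpm, dir flips to −; running = −883.6579
Stage 2 [13T→68T]: ω = 883.6579×13/68 = 168.9346 rpm, dir flips to +; running = +168.9346
Stage 3 [68T→63T]: ω = 168.9346×68/63 = 182.3421 rpm, dir flips to −; running = −182.3421
Stage 4 [35T→82T]: ω = 182.3421×35/82 = 77.8289 rpm, dir flips to +; running = +77.8289
Stage 5 [14T→79T]: ω = 77.8289×14/79 = 13.7925 rpm, dir flips to −; running = −13.7925
Stage 6 [83T→47T]: ω = 13.7925×83/47 = 24.3569 rpm, dir flips to +; running = +24.3569

+24.3569 rpm (same as input, |ω| = 24.3569 rpm)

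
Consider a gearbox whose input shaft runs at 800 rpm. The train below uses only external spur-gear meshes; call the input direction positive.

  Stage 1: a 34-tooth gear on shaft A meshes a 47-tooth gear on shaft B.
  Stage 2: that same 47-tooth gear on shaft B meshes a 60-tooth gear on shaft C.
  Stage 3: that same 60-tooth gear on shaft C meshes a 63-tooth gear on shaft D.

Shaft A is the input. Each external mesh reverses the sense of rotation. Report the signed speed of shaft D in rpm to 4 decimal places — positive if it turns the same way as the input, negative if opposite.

Stage 1 [34T→47T]: ω = 800.0000×34/47 = 578.7234 rpm, dir flips to −; running = −578.7234
Stage 2 [47T→60T]: ω = 578.7234×47/60 = 453.3333 rpm, dir flips to +; running = +453.3333
Stage 3 [60T→63T]: ω = 453.3333×60/63 = 431.7460 rpm, dir flips to −; running = −431.7460

-431.7460 rpm (opposite to input, |ω| = 431.7460 rpm)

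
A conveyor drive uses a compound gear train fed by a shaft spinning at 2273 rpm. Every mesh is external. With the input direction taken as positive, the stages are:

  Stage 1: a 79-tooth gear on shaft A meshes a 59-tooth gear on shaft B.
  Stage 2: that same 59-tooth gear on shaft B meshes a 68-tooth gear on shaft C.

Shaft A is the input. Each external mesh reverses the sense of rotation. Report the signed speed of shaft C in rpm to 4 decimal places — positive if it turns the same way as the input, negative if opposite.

Stage 1 [79T→59T]: ω = 2273.0000×79/59 = 3043.5085 rpm, dir flips to −; running = −3043.5085
Stage 2 [59T→68T]: ω = 3043.5085×59/68 = 2640.6912 rpm, dir flips to +; running = +2640.6912

+2640.6912 rpm (same as input, |ω| = 2640.6912 rpm)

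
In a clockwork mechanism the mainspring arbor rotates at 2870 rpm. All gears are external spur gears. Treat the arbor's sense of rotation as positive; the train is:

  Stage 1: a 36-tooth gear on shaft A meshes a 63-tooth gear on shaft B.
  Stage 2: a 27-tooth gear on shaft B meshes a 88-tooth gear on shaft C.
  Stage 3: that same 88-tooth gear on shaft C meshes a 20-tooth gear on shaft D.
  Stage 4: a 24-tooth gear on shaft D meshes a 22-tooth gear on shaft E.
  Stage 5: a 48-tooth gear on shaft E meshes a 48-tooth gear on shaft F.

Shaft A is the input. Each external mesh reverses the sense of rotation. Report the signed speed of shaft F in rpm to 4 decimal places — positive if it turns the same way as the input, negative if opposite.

Stage 1 [36T→63T]: ω = 2870.0000×36/63 = 1640.0000 rpm, dir flips to −; running = −1640.0000
Stage 2 [27T→88T]: ω = 1640.0000×27/88 = 503.1818 rpm, dir flips to +; running = +503.1818
Stage 3 [88T→20T]: ω = 503.1818×88/20 = 2214.0000 rpm, dir flips to −; running = −2214.0000
Stage 4 [24T→22T]: ω = 2214.0000×24/22 = 2415.2727 rpm, dir flips to +; running = +2415.2727
Stage 5 [48T→48T]: ω = 2415.2727×48/48 = 2415.2727 rpm, dir flips to −; running = −2415.2727

-2415.2727 rpm (opposite to input, |ω| = 2415.2727 rpm)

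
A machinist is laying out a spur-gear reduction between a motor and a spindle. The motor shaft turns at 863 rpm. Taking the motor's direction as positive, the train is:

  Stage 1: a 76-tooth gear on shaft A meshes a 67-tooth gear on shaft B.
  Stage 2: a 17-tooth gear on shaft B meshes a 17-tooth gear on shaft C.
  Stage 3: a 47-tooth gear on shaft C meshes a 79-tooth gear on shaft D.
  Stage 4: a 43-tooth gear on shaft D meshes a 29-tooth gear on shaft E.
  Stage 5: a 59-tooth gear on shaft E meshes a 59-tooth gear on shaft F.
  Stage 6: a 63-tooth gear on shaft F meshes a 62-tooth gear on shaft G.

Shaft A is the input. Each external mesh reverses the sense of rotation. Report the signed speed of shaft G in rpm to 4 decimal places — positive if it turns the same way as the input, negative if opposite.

+877.4849 rpm (same as input, |ω| = 877.4849 rpm)

Stage 1 [76T→67T]: ω = 863.0000×76/67 = 978.9254 rpm, dir flips to −; running = −978.9254
Stage 2 [17T→17T]: ω = 978.9254×17/17 = 978.9254 rpm, dir flips to +; running = +978.9254
Stage 3 [47T→79T]: ω = 978.9254×47/79 = 582.3986 rpm, dir flips to −; running = −582.3986
Stage 4 [43T→29T]: ω = 582.3986×43/29 = 863.5566 rpm, dir flips to +; running = +863.5566
Stage 5 [59T→59T]: ω = 863.5566×59/59 = 863.5566 rpm, dir flips to −; running = −863.5566
Stage 6 [63T→62T]: ω = 863.5566×63/62 = 877.4849 rpm, dir flips to +; running = +877.4849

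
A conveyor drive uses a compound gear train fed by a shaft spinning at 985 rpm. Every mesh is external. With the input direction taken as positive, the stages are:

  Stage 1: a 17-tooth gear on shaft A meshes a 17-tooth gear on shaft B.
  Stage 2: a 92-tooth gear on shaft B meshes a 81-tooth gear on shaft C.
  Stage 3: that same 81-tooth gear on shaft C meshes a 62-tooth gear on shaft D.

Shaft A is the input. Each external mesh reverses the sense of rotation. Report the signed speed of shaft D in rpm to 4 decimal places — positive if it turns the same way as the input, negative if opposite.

Stage 1 [17T→17T]: ω = 985.0000×17/17 = 985.0000 rpm, dir flips to −; running = −985.0000
Stage 2 [92T→81T]: ω = 985.0000×92/81 = 1118.7654 rpm, dir flips to +; running = +1118.7654
Stage 3 [81T→62T]: ω = 1118.7654×81/62 = 1461.6129 rpm, dir flips to −; running = −1461.6129

-1461.6129 rpm (opposite to input, |ω| = 1461.6129 rpm)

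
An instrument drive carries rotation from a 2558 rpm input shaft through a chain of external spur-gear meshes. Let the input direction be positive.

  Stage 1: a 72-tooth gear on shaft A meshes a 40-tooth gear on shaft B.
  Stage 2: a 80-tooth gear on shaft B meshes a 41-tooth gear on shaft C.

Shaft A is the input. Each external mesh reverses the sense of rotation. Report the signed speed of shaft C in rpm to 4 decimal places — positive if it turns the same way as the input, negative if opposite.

Stage 1 [72T→40T]: ω = 2558.0000×72/40 = 4604.4000 rpm, dir flips to −; running = −4604.4000
Stage 2 [80T→41T]: ω = 4604.4000×80/41 = 8984.1951 rpm, dir flips to +; running = +8984.1951

+8984.1951 rpm (same as input, |ω| = 8984.1951 rpm)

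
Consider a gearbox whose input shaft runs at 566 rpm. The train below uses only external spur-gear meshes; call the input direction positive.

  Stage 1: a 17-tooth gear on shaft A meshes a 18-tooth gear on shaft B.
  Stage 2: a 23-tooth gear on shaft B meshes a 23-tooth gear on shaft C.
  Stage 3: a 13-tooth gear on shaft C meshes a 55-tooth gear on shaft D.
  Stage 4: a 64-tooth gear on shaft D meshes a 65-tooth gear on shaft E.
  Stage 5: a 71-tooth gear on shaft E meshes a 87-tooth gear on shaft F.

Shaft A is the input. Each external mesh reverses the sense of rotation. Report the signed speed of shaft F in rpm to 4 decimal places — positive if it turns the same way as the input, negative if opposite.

-101.5265 rpm (opposite to input, |ω| = 101.5265 rpm)

Stage 1 [17T→18T]: ω = 566.0000×17/18 = 534.5556 rpm, dir flips to −; running = −534.5556
Stage 2 [23T→23T]: ω = 534.5556×23/23 = 534.5556 rpm, dir flips to +; running = +534.5556
Stage 3 [13T→55T]: ω = 534.5556×13/55 = 126.3495 rpm, dir flips to −; running = −126.3495
Stage 4 [64T→65T]: ω = 126.3495×64/65 = 124.4057 rpm, dir flips to +; running = +124.4057
Stage 5 [71T→87T]: ω = 124.4057×71/87 = 101.5265 rpm, dir flips to −; running = −101.5265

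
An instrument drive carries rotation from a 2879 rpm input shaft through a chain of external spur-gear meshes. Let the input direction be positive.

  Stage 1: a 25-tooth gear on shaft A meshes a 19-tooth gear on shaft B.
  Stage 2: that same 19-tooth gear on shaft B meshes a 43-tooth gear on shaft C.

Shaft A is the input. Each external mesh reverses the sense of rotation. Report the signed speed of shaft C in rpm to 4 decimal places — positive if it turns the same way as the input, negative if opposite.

+1673.8372 rpm (same as input, |ω| = 1673.8372 rpm)

Stage 1 [25T→19T]: ω = 2879.0000×25/19 = 3788.1579 rpm, dir flips to −; running = −3788.1579
Stage 2 [19T→43T]: ω = 3788.1579×19/43 = 1673.8372 rpm, dir flips to +; running = +1673.8372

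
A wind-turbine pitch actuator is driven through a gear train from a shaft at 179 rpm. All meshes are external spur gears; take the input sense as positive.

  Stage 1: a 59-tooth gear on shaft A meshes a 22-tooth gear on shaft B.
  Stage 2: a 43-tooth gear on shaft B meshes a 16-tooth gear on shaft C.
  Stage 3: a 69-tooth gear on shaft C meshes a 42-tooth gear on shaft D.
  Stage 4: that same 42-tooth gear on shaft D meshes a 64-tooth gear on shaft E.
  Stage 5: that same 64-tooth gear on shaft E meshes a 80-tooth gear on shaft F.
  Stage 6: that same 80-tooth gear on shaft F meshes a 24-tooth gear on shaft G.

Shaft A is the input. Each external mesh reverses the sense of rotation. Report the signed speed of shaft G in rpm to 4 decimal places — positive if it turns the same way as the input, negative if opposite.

+3709.1012 rpm (same as input, |ω| = 3709.1012 rpm)

Stage 1 [59T→22T]: ω = 179.0000×59/22 = 480.0455 rpm, dir flips to −; running = −480.0455
Stage 2 [43T→16T]: ω = 480.0455×43/16 = 1290.1222 rpm, dir flips to +; running = +1290.1222
Stage 3 [69T→42T]: ω = 1290.1222×69/42 = 2119.4864 rpm, dir flips to −; running = −2119.4864
Stage 4 [42T→64T]: ω = 2119.4864×42/64 = 1390.9130 rpm, dir flips to +; running = +1390.9130
Stage 5 [64T→80T]: ω = 1390.9130×64/80 = 1112.7304 rpm, dir flips to −; running = −1112.7304
Stage 6 [80T→24T]: ω = 1112.7304×80/24 = 3709.1012 rpm, dir flips to +; running = +3709.1012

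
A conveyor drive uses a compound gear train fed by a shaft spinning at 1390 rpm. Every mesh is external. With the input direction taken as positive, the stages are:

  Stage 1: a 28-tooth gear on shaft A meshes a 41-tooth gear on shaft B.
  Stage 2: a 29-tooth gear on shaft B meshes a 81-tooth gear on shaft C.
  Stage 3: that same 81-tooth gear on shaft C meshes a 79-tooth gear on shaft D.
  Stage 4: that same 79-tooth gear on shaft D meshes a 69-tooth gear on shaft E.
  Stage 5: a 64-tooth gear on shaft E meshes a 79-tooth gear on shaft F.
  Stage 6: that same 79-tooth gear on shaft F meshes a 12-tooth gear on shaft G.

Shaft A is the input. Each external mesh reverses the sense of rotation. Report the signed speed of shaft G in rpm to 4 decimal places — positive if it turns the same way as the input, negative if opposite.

+2127.8284 rpm (same as input, |ω| = 2127.8284 rpm)

Stage 1 [28T→41T]: ω = 1390.0000×28/41 = 949.2683 rpm, dir flips to −; running = −949.2683
Stage 2 [29T→81T]: ω = 949.2683×29/81 = 339.8615 rpm, dir flips to +; running = +339.8615
Stage 3 [81T→79T]: ω = 339.8615×81/79 = 348.4656 rpm, dir flips to −; running = −348.4656
Stage 4 [79T→69T]: ω = 348.4656×79/69 = 398.9678 rpm, dir flips to +; running = +398.9678
Stage 5 [64T→79T]: ω = 398.9678×64/79 = 323.2144 rpm, dir flips to −; running = −323.2144
Stage 6 [79T→12T]: ω = 323.2144×79/12 = 2127.8284 rpm, dir flips to +; running = +2127.8284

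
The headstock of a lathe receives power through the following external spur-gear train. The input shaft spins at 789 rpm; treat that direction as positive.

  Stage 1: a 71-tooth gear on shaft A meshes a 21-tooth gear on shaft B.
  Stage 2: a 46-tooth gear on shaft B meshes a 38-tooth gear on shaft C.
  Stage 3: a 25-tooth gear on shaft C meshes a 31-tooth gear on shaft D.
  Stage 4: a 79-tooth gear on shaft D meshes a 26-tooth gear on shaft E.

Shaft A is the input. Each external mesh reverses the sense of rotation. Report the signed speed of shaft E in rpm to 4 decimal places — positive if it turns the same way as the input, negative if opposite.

Stage 1 [71T→21T]: ω = 789.0000×71/21 = 2667.5714 rpm, dir flips to −; running = −2667.5714
Stage 2 [46T→38T]: ω = 2667.5714×46/38 = 3229.1654 rpm, dir flips to +; running = +3229.1654
Stage 3 [25T→31T]: ω = 3229.1654×25/31 = 2604.1657 rpm, dir flips to −; running = −2604.1657
Stage 4 [79T→26T]: ω = 2604.1657×79/26 = 7912.6572 rpm, dir flips to +; running = +7912.6572

+7912.6572 rpm (same as input, |ω| = 7912.6572 rpm)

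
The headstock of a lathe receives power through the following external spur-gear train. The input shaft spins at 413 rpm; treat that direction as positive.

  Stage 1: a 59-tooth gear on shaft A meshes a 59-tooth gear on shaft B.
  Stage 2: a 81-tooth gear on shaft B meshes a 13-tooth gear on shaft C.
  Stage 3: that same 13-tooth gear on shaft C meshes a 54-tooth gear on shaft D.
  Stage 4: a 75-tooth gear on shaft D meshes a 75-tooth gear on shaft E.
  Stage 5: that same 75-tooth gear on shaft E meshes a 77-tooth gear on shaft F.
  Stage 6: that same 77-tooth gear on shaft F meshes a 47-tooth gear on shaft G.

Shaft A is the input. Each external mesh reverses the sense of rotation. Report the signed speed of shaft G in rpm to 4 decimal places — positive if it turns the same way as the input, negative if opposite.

+988.5638 rpm (same as input, |ω| = 988.5638 rpm)

Stage 1 [59T→59T]: ω = 413.0000×59/59 = 413.0000 rpm, dir flips to −; running = −413.0000
Stage 2 [81T→13T]: ω = 413.0000×81/13 = 2573.3077 rpm, dir flips to +; running = +2573.3077
Stage 3 [13T→54T]: ω = 2573.3077×13/54 = 619.5000 rpm, dir flips to −; running = −619.5000
Stage 4 [75T→75T]: ω = 619.5000×75/75 = 619.5000 rpm, dir flips to +; running = +619.5000
Stage 5 [75T→77T]: ω = 619.5000×75/77 = 603.4091 rpm, dir flips to −; running = −603.4091
Stage 6 [77T→47T]: ω = 603.4091×77/47 = 988.5638 rpm, dir flips to +; running = +988.5638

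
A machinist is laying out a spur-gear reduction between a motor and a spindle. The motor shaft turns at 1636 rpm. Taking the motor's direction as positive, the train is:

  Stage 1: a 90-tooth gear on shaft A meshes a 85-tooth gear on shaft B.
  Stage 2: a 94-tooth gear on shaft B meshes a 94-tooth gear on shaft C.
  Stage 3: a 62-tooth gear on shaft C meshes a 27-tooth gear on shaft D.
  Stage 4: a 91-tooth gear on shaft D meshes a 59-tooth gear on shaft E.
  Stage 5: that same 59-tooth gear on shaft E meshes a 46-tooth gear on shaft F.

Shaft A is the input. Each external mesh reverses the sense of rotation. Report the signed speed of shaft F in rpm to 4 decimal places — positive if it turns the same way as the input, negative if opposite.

-7868.9787 rpm (opposite to input, |ω| = 7868.9787 rpm)

Stage 1 [90T→85T]: ω = 1636.0000×90/85 = 1732.2353 rpm, dir flips to −; running = −1732.2353
Stage 2 [94T→94T]: ω = 1732.2353×94/94 = 1732.2353 rpm, dir flips to +; running = +1732.2353
Stage 3 [62T→27T]: ω = 1732.2353×62/27 = 3977.7255 rpm, dir flips to −; running = −3977.7255
Stage 4 [91T→59T]: ω = 3977.7255×91/59 = 6135.1359 rpm, dir flips to +; running = +6135.1359
Stage 5 [59T→46T]: ω = 6135.1359×59/46 = 7868.9787 rpm, dir flips to −; running = −7868.9787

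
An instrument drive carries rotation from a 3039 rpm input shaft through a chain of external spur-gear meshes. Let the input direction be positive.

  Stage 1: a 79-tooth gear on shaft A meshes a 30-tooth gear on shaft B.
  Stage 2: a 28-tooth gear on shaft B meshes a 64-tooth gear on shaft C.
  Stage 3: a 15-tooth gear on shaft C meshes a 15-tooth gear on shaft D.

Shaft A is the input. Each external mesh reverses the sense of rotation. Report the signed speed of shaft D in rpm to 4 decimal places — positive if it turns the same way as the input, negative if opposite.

Stage 1 [79T→30T]: ω = 3039.0000×79/30 = 8002.7000 rpm, dir flips to −; running = −8002.7000
Stage 2 [28T→64T]: ω = 8002.7000×28/64 = 3501.1813 rpm, dir flips to +; running = +3501.1813
Stage 3 [15T→15T]: ω = 3501.1813×15/15 = 3501.1813 rpm, dir flips to −; running = −3501.1813

-3501.1813 rpm (opposite to input, |ω| = 3501.1813 rpm)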